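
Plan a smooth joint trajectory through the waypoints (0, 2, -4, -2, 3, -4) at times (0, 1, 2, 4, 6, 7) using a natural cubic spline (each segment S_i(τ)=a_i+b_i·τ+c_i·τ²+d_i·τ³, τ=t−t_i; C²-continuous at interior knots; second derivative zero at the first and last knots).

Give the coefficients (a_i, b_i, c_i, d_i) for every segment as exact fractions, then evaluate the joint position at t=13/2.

Δ: Δ0=2, Δ1=-6, Δ2=1, Δ3=5/2, Δ4=-7
row 1: diag=4, rhs=-48; c'=1/4, d'=-12
row 2: denom=6−1·1/4=23/4; d'=(42−1·-12)/(23/4)=216/23
row 3: denom=8−2·8/23=168/23; d'=(9−2·216/23)/(168/23)=-75/56
row 4: denom=6−2·23/84=229/42; d'=(-57−2·-75/56)/(229/42)=-4563/458
back: M4=-4563/458
back: M3=-75/56−23/84·-4563/458=318/229
back: M2=216/23−8/23·318/229=2040/229
back: M1=-12−1/4·2040/229=-3258/229
M: M0=0, M1=-3258/229, M2=2040/229, M3=318/229, M4=-4563/458, M5=0
seg 0: a=0, c=M0/2=0, d=(M1−M0)/(6·1)=-543/229, b=Δ0−h0·(2M0+M1)/6=1001/229
seg 1: a=2, c=M1/2=-1629/229, d=(M2−M1)/(6·1)=883/229, b=Δ1−h1·(2M1+M2)/6=-628/229
seg 2: a=-4, c=M2/2=1020/229, d=(M3−M2)/(6·2)=-287/458, b=Δ2−h2·(2M2+M3)/6=-1237/229
seg 3: a=-2, c=M3/2=159/229, d=(M4−M3)/(6·2)=-1733/1832, b=Δ3−h3·(2M3+M4)/6=1121/229
seg 4: a=3, c=M4/2=-4563/916, d=(M5−M4)/(6·1)=1521/916, b=Δ4−h4·(2M4+M5)/6=-1685/458
t_q=13/2 → seg 4, τ=1/2; S=3+-1685/458·τ+-4563/916·τ²+1521/916·τ³=899/7328

  seg 0: a=0 b=1001/229 c=0 d=-543/229
  seg 1: a=2 b=-628/229 c=-1629/229 d=883/229
  seg 2: a=-4 b=-1237/229 c=1020/229 d=-287/458
  seg 3: a=-2 b=1121/229 c=159/229 d=-1733/1832
  seg 4: a=3 b=-1685/458 c=-4563/916 d=1521/916
S(13/2) = 899/7328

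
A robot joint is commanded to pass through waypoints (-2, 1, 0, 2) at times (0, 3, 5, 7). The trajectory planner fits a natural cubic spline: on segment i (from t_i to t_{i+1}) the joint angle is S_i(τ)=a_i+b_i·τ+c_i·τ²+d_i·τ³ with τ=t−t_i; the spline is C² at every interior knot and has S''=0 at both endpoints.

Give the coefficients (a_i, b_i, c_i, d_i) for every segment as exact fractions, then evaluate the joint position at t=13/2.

Δ: Δ0=1, Δ1=-1/2, Δ2=1
row 1: diag=10, rhs=-9; c'=1/5, d'=-9/10
row 2: denom=8−2·1/5=38/5; d'=(9−2·-9/10)/(38/5)=27/19
back: M2=27/19
back: M1=-9/10−1/5·27/19=-45/38
M: M0=0, M1=-45/38, M2=27/19, M3=0
seg 0: a=-2, c=M0/2=0, d=(M1−M0)/(6·3)=-5/76, b=Δ0−h0·(2M0+M1)/6=121/76
seg 1: a=1, c=M1/2=-45/76, d=(M2−M1)/(6·2)=33/152, b=Δ1−h1·(2M1+M2)/6=-7/38
seg 2: a=0, c=M2/2=27/38, d=(M3−M2)/(6·2)=-9/76, b=Δ2−h2·(2M2+M3)/6=1/19
t_q=13/2 → seg 2, τ=3/2; S=0+1/19·τ+27/38·τ²+-9/76·τ³=777/608

  seg 0: a=-2 b=121/76 c=0 d=-5/76
  seg 1: a=1 b=-7/38 c=-45/76 d=33/152
  seg 2: a=0 b=1/19 c=27/38 d=-9/76
S(13/2) = 777/608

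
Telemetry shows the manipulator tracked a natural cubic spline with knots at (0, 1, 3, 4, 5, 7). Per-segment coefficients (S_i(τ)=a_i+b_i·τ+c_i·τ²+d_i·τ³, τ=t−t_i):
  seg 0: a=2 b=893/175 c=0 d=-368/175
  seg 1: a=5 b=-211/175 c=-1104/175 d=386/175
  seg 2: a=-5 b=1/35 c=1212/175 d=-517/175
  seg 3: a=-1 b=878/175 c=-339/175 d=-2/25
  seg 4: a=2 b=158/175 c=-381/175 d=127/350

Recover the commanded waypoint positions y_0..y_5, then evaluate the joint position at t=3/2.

y_0=2 y_1=5 y_2=-5 y_3=-1 y_4=2 y_5=-2
S(3/2) = 2167/700

y_0 = S_0(0) = a_0 = 2
y_1 = S_1(0) = a_1 = 5
y_2 = S_2(0) = a_2 = -5
y_3 = S_3(0) = a_3 = -1
y_4 = S_4(0) = a_4 = 2
y_5 = S_4(2) = -2
t_q=3/2 is in segment 1 (τ=1/2); S_1(τ)=2167/700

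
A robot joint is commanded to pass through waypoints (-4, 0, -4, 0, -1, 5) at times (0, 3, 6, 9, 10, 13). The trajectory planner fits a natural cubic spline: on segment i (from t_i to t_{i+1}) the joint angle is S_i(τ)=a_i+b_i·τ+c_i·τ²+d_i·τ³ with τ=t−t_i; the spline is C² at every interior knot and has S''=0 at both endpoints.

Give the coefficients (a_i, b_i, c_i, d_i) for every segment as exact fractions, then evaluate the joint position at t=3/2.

  seg 0: a=-4 b=1973/849 c=0 d=-841/7641
  seg 1: a=0 b=-550/849 c=-841/849 d=647/2547
  seg 2: a=-4 b=227/849 c=1100/849 d=-2395/7641
  seg 3: a=0 b=-358/849 c=-1295/849 d=268/283
  seg 4: a=-1 b=-536/849 c=1117/849 d=-1117/7641
S(3/2) = -2005/2264

Δ: Δ0=4/3, Δ1=-4/3, Δ2=4/3, Δ3=-1, Δ4=2
row 1: diag=12, rhs=-16; c'=1/4, d'=-4/3
row 2: denom=12−3·1/4=45/4; d'=(16−3·-4/3)/(45/4)=16/9
row 3: denom=8−3·4/15=36/5; d'=(-14−3·16/9)/(36/5)=-145/54
row 4: denom=8−1·5/36=283/36; d'=(18−1·-145/54)/(283/36)=2234/849
back: M4=2234/849
back: M3=-145/54−5/36·2234/849=-2590/849
back: M2=16/9−4/15·-2590/849=2200/849
back: M1=-4/3−1/4·2200/849=-1682/849
M: M0=0, M1=-1682/849, M2=2200/849, M3=-2590/849, M4=2234/849, M5=0
seg 0: a=-4, c=M0/2=0, d=(M1−M0)/(6·3)=-841/7641, b=Δ0−h0·(2M0+M1)/6=1973/849
seg 1: a=0, c=M1/2=-841/849, d=(M2−M1)/(6·3)=647/2547, b=Δ1−h1·(2M1+M2)/6=-550/849
seg 2: a=-4, c=M2/2=1100/849, d=(M3−M2)/(6·3)=-2395/7641, b=Δ2−h2·(2M2+M3)/6=227/849
seg 3: a=0, c=M3/2=-1295/849, d=(M4−M3)/(6·1)=268/283, b=Δ3−h3·(2M3+M4)/6=-358/849
seg 4: a=-1, c=M4/2=1117/849, d=(M5−M4)/(6·3)=-1117/7641, b=Δ4−h4·(2M4+M5)/6=-536/849
t_q=3/2 → seg 0, τ=3/2; S=-4+1973/849·τ+0·τ²+-841/7641·τ³=-2005/2264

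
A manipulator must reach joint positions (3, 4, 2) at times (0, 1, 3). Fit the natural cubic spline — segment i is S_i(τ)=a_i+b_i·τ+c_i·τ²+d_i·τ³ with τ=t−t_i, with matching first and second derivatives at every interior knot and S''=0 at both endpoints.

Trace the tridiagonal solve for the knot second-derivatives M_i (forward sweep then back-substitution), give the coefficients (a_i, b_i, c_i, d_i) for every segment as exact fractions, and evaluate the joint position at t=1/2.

  seg 0: a=3 b=4/3 c=0 d=-1/3
  seg 1: a=4 b=1/3 c=-1 d=1/6
S(1/2) = 29/8

Δ: Δ0=1, Δ1=-1
row 1: diag=6, rhs=-12; c'=1/3, d'=-2
back: M1=-2
M: M0=0, M1=-2, M2=0
seg 0: a=3, c=M0/2=0, d=(M1−M0)/(6·1)=-1/3, b=Δ0−h0·(2M0+M1)/6=4/3
seg 1: a=4, c=M1/2=-1, d=(M2−M1)/(6·2)=1/6, b=Δ1−h1·(2M1+M2)/6=1/3
t_q=1/2 → seg 0, τ=1/2; S=3+4/3·τ+0·τ²+-1/3·τ³=29/8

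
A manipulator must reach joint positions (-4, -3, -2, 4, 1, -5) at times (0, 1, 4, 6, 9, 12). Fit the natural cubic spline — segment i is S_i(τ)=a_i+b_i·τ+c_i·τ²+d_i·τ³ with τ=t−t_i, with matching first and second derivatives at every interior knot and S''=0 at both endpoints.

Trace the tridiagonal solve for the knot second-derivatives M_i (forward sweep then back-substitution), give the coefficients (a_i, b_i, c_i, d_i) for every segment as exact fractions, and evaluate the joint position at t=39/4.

  seg 0: a=-4 b=3121/2499 c=0 d=-622/2499
  seg 1: a=-3 b=1255/2499 c=-622/833 d=5176/22491
  seg 2: a=-2 b=5587/2499 c=3310/2499 d=-785/1666
  seg 3: a=4 b=671/357 c=-3755/2499 d=4069/22491
  seg 4: a=1 b=-5626/2499 c=314/2499 d=-314/22491
S(39/4) = -2375/3808

Δ: Δ0=1, Δ1=1/3, Δ2=3, Δ3=-1, Δ4=-2
row 1: diag=8, rhs=-4; c'=3/8, d'=-1/2
row 2: denom=10−3·3/8=71/8; d'=(16−3·-1/2)/(71/8)=140/71
row 3: denom=10−2·16/71=678/71; d'=(-24−2·140/71)/(678/71)=-992/339
row 4: denom=12−3·71/226=2499/226; d'=(-6−3·-992/339)/(2499/226)=628/2499
back: M4=628/2499
back: M3=-992/339−71/226·628/2499=-7510/2499
back: M2=140/71−16/71·-7510/2499=6620/2499
back: M1=-1/2−3/8·6620/2499=-1244/833
M: M0=0, M1=-1244/833, M2=6620/2499, M3=-7510/2499, M4=628/2499, M5=0
seg 0: a=-4, c=M0/2=0, d=(M1−M0)/(6·1)=-622/2499, b=Δ0−h0·(2M0+M1)/6=3121/2499
seg 1: a=-3, c=M1/2=-622/833, d=(M2−M1)/(6·3)=5176/22491, b=Δ1−h1·(2M1+M2)/6=1255/2499
seg 2: a=-2, c=M2/2=3310/2499, d=(M3−M2)/(6·2)=-785/1666, b=Δ2−h2·(2M2+M3)/6=5587/2499
seg 3: a=4, c=M3/2=-3755/2499, d=(M4−M3)/(6·3)=4069/22491, b=Δ3−h3·(2M3+M4)/6=671/357
seg 4: a=1, c=M4/2=314/2499, d=(M5−M4)/(6·3)=-314/22491, b=Δ4−h4·(2M4+M5)/6=-5626/2499
t_q=39/4 → seg 4, τ=3/4; S=1+-5626/2499·τ+314/2499·τ²+-314/22491·τ³=-2375/3808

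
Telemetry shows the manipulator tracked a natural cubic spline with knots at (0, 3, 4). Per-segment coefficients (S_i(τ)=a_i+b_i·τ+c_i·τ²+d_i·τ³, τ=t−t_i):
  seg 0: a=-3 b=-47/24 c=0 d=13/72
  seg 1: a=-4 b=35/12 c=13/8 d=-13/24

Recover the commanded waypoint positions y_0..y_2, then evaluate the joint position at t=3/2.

y_0=-3 y_1=-4 y_2=0
S(3/2) = -341/64

y_0 = S_0(0) = a_0 = -3
y_1 = S_1(0) = a_1 = -4
y_2 = S_1(1) = 0
t_q=3/2 is in segment 0 (τ=3/2); S_0(τ)=-341/64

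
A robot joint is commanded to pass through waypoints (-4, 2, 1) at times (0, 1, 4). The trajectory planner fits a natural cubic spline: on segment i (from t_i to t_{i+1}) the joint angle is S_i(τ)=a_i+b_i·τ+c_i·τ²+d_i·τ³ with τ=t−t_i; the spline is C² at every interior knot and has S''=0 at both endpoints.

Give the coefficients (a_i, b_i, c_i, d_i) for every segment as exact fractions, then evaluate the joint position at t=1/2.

Δ: Δ0=6, Δ1=-1/3
row 1: diag=8, rhs=-38; c'=3/8, d'=-19/4
back: M1=-19/4
M: M0=0, M1=-19/4, M2=0
seg 0: a=-4, c=M0/2=0, d=(M1−M0)/(6·1)=-19/24, b=Δ0−h0·(2M0+M1)/6=163/24
seg 1: a=2, c=M1/2=-19/8, d=(M2−M1)/(6·3)=19/72, b=Δ1−h1·(2M1+M2)/6=53/12
t_q=1/2 → seg 0, τ=1/2; S=-4+163/24·τ+0·τ²+-19/24·τ³=-45/64

  seg 0: a=-4 b=163/24 c=0 d=-19/24
  seg 1: a=2 b=53/12 c=-19/8 d=19/72
S(1/2) = -45/64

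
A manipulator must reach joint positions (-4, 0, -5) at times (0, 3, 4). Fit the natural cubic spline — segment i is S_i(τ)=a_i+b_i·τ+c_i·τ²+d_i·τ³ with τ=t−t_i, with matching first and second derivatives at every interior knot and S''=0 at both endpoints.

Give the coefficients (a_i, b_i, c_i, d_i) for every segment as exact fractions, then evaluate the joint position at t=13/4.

  seg 0: a=-4 b=89/24 c=0 d=-19/72
  seg 1: a=0 b=-41/12 c=-19/8 d=19/24
S(13/4) = -507/512

Δ: Δ0=4/3, Δ1=-5
row 1: diag=8, rhs=-38; c'=1/8, d'=-19/4
back: M1=-19/4
M: M0=0, M1=-19/4, M2=0
seg 0: a=-4, c=M0/2=0, d=(M1−M0)/(6·3)=-19/72, b=Δ0−h0·(2M0+M1)/6=89/24
seg 1: a=0, c=M1/2=-19/8, d=(M2−M1)/(6·1)=19/24, b=Δ1−h1·(2M1+M2)/6=-41/12
t_q=13/4 → seg 1, τ=1/4; S=0+-41/12·τ+-19/8·τ²+19/24·τ³=-507/512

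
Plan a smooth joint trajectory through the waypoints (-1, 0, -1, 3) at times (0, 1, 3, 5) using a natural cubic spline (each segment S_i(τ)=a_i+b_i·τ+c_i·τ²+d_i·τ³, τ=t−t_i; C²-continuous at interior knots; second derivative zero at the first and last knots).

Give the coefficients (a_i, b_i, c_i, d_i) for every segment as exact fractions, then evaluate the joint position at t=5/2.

Δ: Δ0=1, Δ1=-1/2, Δ2=2
row 1: diag=6, rhs=-9; c'=1/3, d'=-3/2
row 2: denom=8−2·1/3=22/3; d'=(15−2·-3/2)/(22/3)=27/11
back: M2=27/11
back: M1=-3/2−1/3·27/11=-51/22
M: M0=0, M1=-51/22, M2=27/11, M3=0
seg 0: a=-1, c=M0/2=0, d=(M1−M0)/(6·1)=-17/44, b=Δ0−h0·(2M0+M1)/6=61/44
seg 1: a=0, c=M1/2=-51/44, d=(M2−M1)/(6·2)=35/88, b=Δ1−h1·(2M1+M2)/6=5/22
seg 2: a=-1, c=M2/2=27/22, d=(M3−M2)/(6·2)=-9/44, b=Δ2−h2·(2M2+M3)/6=4/11
t_q=5/2 → seg 1, τ=3/2; S=0+5/22·τ+-51/44·τ²+35/88·τ³=-651/704

  seg 0: a=-1 b=61/44 c=0 d=-17/44
  seg 1: a=0 b=5/22 c=-51/44 d=35/88
  seg 2: a=-1 b=4/11 c=27/22 d=-9/44
S(5/2) = -651/704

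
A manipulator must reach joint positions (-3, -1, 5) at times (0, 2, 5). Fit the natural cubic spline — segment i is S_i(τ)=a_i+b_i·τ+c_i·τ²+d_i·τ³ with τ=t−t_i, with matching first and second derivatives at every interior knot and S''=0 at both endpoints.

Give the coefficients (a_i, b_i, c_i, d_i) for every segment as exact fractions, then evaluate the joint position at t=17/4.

  seg 0: a=-3 b=4/5 c=0 d=1/20
  seg 1: a=-1 b=7/5 c=3/10 d=-1/30
S(17/4) = 421/128

Δ: Δ0=1, Δ1=2
row 1: diag=10, rhs=6; c'=3/10, d'=3/5
back: M1=3/5
M: M0=0, M1=3/5, M2=0
seg 0: a=-3, c=M0/2=0, d=(M1−M0)/(6·2)=1/20, b=Δ0−h0·(2M0+M1)/6=4/5
seg 1: a=-1, c=M1/2=3/10, d=(M2−M1)/(6·3)=-1/30, b=Δ1−h1·(2M1+M2)/6=7/5
t_q=17/4 → seg 1, τ=9/4; S=-1+7/5·τ+3/10·τ²+-1/30·τ³=421/128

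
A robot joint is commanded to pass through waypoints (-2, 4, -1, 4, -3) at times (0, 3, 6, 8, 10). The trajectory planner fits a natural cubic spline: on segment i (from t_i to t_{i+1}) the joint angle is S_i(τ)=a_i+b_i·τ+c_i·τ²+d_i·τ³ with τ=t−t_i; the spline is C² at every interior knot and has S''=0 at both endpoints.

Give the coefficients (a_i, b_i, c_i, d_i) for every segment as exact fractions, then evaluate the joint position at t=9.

  seg 0: a=-2 b=731/210 c=0 d=-311/1890
  seg 1: a=4 b=-101/105 c=-311/210 d=157/378
  seg 2: a=-1 b=41/30 c=79/35 d=-71/84
  seg 3: a=4 b=53/210 c=-197/70 d=197/420
S(9) = 267/140

Δ: Δ0=2, Δ1=-5/3, Δ2=5/2, Δ3=-7/2
row 1: diag=12, rhs=-22; c'=1/4, d'=-11/6
row 2: denom=10−3·1/4=37/4; d'=(25−3·-11/6)/(37/4)=122/37
row 3: denom=8−2·8/37=280/37; d'=(-36−2·122/37)/(280/37)=-197/35
back: M3=-197/35
back: M2=122/37−8/37·-197/35=158/35
back: M1=-11/6−1/4·158/35=-311/105
M: M0=0, M1=-311/105, M2=158/35, M3=-197/35, M4=0
seg 0: a=-2, c=M0/2=0, d=(M1−M0)/(6·3)=-311/1890, b=Δ0−h0·(2M0+M1)/6=731/210
seg 1: a=4, c=M1/2=-311/210, d=(M2−M1)/(6·3)=157/378, b=Δ1−h1·(2M1+M2)/6=-101/105
seg 2: a=-1, c=M2/2=79/35, d=(M3−M2)/(6·2)=-71/84, b=Δ2−h2·(2M2+M3)/6=41/30
seg 3: a=4, c=M3/2=-197/70, d=(M4−M3)/(6·2)=197/420, b=Δ3−h3·(2M3+M4)/6=53/210
t_q=9 → seg 3, τ=1; S=4+53/210·τ+-197/70·τ²+197/420·τ³=267/140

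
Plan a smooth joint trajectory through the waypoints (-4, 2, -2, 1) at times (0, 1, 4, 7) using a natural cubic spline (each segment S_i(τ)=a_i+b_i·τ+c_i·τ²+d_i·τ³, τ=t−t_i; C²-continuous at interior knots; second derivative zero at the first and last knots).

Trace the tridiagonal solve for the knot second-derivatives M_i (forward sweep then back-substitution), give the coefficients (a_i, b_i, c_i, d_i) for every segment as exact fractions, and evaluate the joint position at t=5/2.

  seg 0: a=-4 b=617/87 c=0 d=-95/87
  seg 1: a=2 b=332/87 c=-95/29 d=407/783
  seg 2: a=-2 b=-157/87 c=122/87 d=-122/783
S(5/2) = 489/232

Δ: Δ0=6, Δ1=-4/3, Δ2=1
row 1: diag=8, rhs=-44; c'=3/8, d'=-11/2
row 2: denom=12−3·3/8=87/8; d'=(14−3·-11/2)/(87/8)=244/87
back: M2=244/87
back: M1=-11/2−3/8·244/87=-190/29
M: M0=0, M1=-190/29, M2=244/87, M3=0
seg 0: a=-4, c=M0/2=0, d=(M1−M0)/(6·1)=-95/87, b=Δ0−h0·(2M0+M1)/6=617/87
seg 1: a=2, c=M1/2=-95/29, d=(M2−M1)/(6·3)=407/783, b=Δ1−h1·(2M1+M2)/6=332/87
seg 2: a=-2, c=M2/2=122/87, d=(M3−M2)/(6·3)=-122/783, b=Δ2−h2·(2M2+M3)/6=-157/87
t_q=5/2 → seg 1, τ=3/2; S=2+332/87·τ+-95/29·τ²+407/783·τ³=489/232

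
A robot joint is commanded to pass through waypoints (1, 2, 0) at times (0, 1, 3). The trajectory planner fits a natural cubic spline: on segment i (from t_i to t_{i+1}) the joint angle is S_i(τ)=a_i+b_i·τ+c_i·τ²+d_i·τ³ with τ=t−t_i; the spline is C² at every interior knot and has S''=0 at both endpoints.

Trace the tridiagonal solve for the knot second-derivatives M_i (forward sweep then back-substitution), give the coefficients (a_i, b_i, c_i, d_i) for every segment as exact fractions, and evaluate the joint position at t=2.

  seg 0: a=1 b=4/3 c=0 d=-1/3
  seg 1: a=2 b=1/3 c=-1 d=1/6
S(2) = 3/2

Δ: Δ0=1, Δ1=-1
row 1: diag=6, rhs=-12; c'=1/3, d'=-2
back: M1=-2
M: M0=0, M1=-2, M2=0
seg 0: a=1, c=M0/2=0, d=(M1−M0)/(6·1)=-1/3, b=Δ0−h0·(2M0+M1)/6=4/3
seg 1: a=2, c=M1/2=-1, d=(M2−M1)/(6·2)=1/6, b=Δ1−h1·(2M1+M2)/6=1/3
t_q=2 → seg 1, τ=1; S=2+1/3·τ+-1·τ²+1/6·τ³=3/2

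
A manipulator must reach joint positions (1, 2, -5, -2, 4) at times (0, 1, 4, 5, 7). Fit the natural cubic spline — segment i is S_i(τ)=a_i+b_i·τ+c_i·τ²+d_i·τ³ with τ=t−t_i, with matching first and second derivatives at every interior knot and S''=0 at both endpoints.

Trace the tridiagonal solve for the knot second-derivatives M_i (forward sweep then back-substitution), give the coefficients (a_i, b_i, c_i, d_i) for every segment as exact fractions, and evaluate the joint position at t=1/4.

  seg 0: a=1 b=862/483 c=0 d=-379/483
  seg 1: a=2 b=-275/483 c=-379/161 d=853/1449
  seg 2: a=-5 b=580/483 c=474/161 d=-79/69
  seg 3: a=-2 b=1765/483 c=-79/161 d=79/966
S(1/4) = 14775/10304

Δ: Δ0=1, Δ1=-7/3, Δ2=3, Δ3=3
row 1: diag=8, rhs=-20; c'=3/8, d'=-5/2
row 2: denom=8−3·3/8=55/8; d'=(32−3·-5/2)/(55/8)=316/55
row 3: denom=6−1·8/55=322/55; d'=(0−1·316/55)/(322/55)=-158/161
back: M3=-158/161
back: M2=316/55−8/55·-158/161=948/161
back: M1=-5/2−3/8·948/161=-758/161
M: M0=0, M1=-758/161, M2=948/161, M3=-158/161, M4=0
seg 0: a=1, c=M0/2=0, d=(M1−M0)/(6·1)=-379/483, b=Δ0−h0·(2M0+M1)/6=862/483
seg 1: a=2, c=M1/2=-379/161, d=(M2−M1)/(6·3)=853/1449, b=Δ1−h1·(2M1+M2)/6=-275/483
seg 2: a=-5, c=M2/2=474/161, d=(M3−M2)/(6·1)=-79/69, b=Δ2−h2·(2M2+M3)/6=580/483
seg 3: a=-2, c=M3/2=-79/161, d=(M4−M3)/(6·2)=79/966, b=Δ3−h3·(2M3+M4)/6=1765/483
t_q=1/4 → seg 0, τ=1/4; S=1+862/483·τ+0·τ²+-379/483·τ³=14775/10304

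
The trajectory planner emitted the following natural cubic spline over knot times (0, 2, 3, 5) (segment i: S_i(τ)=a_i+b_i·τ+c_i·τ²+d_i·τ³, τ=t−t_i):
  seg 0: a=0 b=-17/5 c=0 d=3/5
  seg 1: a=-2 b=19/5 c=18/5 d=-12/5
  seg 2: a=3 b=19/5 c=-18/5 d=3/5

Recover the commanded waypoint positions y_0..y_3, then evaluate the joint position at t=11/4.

y_0 = S_0(0) = a_0 = 0
y_1 = S_1(0) = a_1 = -2
y_2 = S_2(0) = a_2 = 3
y_3 = S_2(2) = 1
t_q=11/4 is in segment 1 (τ=3/4); S_1(τ)=149/80

y_0=0 y_1=-2 y_2=3 y_3=1
S(11/4) = 149/80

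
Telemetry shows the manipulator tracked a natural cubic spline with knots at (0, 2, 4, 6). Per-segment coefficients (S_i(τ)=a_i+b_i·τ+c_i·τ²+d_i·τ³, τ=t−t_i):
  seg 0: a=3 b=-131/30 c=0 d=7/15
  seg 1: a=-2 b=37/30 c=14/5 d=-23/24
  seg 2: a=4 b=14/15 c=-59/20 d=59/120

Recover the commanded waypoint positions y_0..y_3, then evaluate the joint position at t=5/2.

y_0 = S_0(0) = a_0 = 3
y_1 = S_1(0) = a_1 = -2
y_2 = S_2(0) = a_2 = 4
y_3 = S_2(2) = -2
t_q=5/2 is in segment 1 (τ=1/2); S_1(τ)=-257/320

y_0=3 y_1=-2 y_2=4 y_3=-2
S(5/2) = -257/320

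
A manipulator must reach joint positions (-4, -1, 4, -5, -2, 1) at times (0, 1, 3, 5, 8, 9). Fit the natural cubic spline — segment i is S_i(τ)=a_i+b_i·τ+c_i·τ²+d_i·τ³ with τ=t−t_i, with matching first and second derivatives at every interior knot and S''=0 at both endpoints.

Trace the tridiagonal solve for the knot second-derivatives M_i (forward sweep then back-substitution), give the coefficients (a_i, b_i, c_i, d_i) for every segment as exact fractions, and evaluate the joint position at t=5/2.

  seg 0: a=-4 b=3959/1466 c=0 d=439/1466
  seg 1: a=-1 b=2638/733 c=1317/1466 d=-4245/5864
  seg 2: a=4 b=-2191/1466 c=-10101/2932 d=5695/5864
  seg 3: a=-5 b=-2654/733 c=1746/733 d=-617/2199
  seg 4: a=-2 b=2269/733 c=-105/733 d=35/733
S(5/2) = 186545/46912

Δ: Δ0=3, Δ1=5/2, Δ2=-9/2, Δ3=1, Δ4=3
row 1: diag=6, rhs=-3; c'=1/3, d'=-1/2
row 2: denom=8−2·1/3=22/3; d'=(-42−2·-1/2)/(22/3)=-123/22
row 3: denom=10−2·3/11=104/11; d'=(33−2·-123/22)/(104/11)=243/52
row 4: denom=8−3·33/104=733/104; d'=(12−3·243/52)/(733/104)=-210/733
back: M4=-210/733
back: M3=243/52−33/104·-210/733=3492/733
back: M2=-123/22−3/11·3492/733=-10101/1466
back: M1=-1/2−1/3·-10101/1466=1317/733
M: M0=0, M1=1317/733, M2=-10101/1466, M3=3492/733, M4=-210/733, M5=0
seg 0: a=-4, c=M0/2=0, d=(M1−M0)/(6·1)=439/1466, b=Δ0−h0·(2M0+M1)/6=3959/1466
seg 1: a=-1, c=M1/2=1317/1466, d=(M2−M1)/(6·2)=-4245/5864, b=Δ1−h1·(2M1+M2)/6=2638/733
seg 2: a=4, c=M2/2=-10101/2932, d=(M3−M2)/(6·2)=5695/5864, b=Δ2−h2·(2M2+M3)/6=-2191/1466
seg 3: a=-5, c=M3/2=1746/733, d=(M4−M3)/(6·3)=-617/2199, b=Δ3−h3·(2M3+M4)/6=-2654/733
seg 4: a=-2, c=M4/2=-105/733, d=(M5−M4)/(6·1)=35/733, b=Δ4−h4·(2M4+M5)/6=2269/733
t_q=5/2 → seg 1, τ=3/2; S=-1+2638/733·τ+1317/1466·τ²+-4245/5864·τ³=186545/46912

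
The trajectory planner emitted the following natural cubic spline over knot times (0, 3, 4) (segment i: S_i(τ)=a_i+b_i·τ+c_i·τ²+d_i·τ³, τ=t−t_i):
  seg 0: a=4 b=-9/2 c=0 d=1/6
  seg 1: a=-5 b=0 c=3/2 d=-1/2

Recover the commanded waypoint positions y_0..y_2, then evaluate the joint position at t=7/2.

y_0=4 y_1=-5 y_2=-4
S(7/2) = -75/16

y_0 = S_0(0) = a_0 = 4
y_1 = S_1(0) = a_1 = -5
y_2 = S_1(1) = -4
t_q=7/2 is in segment 1 (τ=1/2); S_1(τ)=-75/16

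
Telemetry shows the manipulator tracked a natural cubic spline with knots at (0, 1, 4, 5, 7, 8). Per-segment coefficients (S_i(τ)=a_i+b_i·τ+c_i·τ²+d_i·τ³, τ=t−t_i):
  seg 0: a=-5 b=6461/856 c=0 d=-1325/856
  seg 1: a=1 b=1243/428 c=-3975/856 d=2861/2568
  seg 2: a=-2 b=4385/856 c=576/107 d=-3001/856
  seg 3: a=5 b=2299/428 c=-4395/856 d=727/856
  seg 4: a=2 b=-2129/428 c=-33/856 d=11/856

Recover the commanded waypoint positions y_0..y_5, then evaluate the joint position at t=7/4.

y_0 = S_0(0) = a_0 = -5
y_1 = S_1(0) = a_1 = 1
y_2 = S_2(0) = a_2 = -2
y_3 = S_3(0) = a_3 = 5
y_4 = S_4(0) = a_4 = 2
y_5 = S_4(1) = -3
t_q=7/4 is in segment 1 (τ=3/4); S_1(τ)=56761/54784

y_0=-5 y_1=1 y_2=-2 y_3=5 y_4=2 y_5=-3
S(7/4) = 56761/54784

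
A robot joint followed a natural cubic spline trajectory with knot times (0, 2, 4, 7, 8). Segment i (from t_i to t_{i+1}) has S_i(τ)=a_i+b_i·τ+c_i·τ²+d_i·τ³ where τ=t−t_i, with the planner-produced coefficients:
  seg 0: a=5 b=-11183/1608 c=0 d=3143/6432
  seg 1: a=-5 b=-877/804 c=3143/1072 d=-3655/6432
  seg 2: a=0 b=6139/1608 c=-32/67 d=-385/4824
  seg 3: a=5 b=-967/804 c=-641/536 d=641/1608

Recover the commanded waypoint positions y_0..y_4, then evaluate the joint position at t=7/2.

y_0 = S_0(0) = a_0 = 5
y_1 = S_1(0) = a_1 = -5
y_2 = S_2(0) = a_2 = 0
y_3 = S_3(0) = a_3 = 5
y_4 = S_3(1) = 3
t_q=7/2 is in segment 1 (τ=3/2); S_1(τ)=-33571/17152

y_0=5 y_1=-5 y_2=0 y_3=5 y_4=3
S(7/2) = -33571/17152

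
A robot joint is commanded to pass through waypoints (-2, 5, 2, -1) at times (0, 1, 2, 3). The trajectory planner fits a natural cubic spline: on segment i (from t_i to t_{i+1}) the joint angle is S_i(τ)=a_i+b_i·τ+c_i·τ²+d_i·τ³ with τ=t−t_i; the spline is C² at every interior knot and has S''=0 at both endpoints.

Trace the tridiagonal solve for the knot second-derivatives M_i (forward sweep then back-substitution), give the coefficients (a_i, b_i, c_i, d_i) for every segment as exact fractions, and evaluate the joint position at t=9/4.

Δ: Δ0=7, Δ1=-3, Δ2=-3
row 1: diag=4, rhs=-60; c'=1/4, d'=-15
row 2: denom=4−1·1/4=15/4; d'=(0−1·-15)/(15/4)=4
back: M2=4
back: M1=-15−1/4·4=-16
M: M0=0, M1=-16, M2=4, M3=0
seg 0: a=-2, c=M0/2=0, d=(M1−M0)/(6·1)=-8/3, b=Δ0−h0·(2M0+M1)/6=29/3
seg 1: a=5, c=M1/2=-8, d=(M2−M1)/(6·1)=10/3, b=Δ1−h1·(2M1+M2)/6=5/3
seg 2: a=2, c=M2/2=2, d=(M3−M2)/(6·1)=-2/3, b=Δ2−h2·(2M2+M3)/6=-13/3
t_q=9/4 → seg 2, τ=1/4; S=2+-13/3·τ+2·τ²+-2/3·τ³=33/32

  seg 0: a=-2 b=29/3 c=0 d=-8/3
  seg 1: a=5 b=5/3 c=-8 d=10/3
  seg 2: a=2 b=-13/3 c=2 d=-2/3
S(9/4) = 33/32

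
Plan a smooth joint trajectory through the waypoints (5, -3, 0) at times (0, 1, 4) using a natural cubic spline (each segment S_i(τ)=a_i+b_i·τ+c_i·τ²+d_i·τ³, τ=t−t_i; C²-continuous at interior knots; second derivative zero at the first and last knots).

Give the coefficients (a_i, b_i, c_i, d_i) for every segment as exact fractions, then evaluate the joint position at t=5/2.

  seg 0: a=5 b=-73/8 c=0 d=9/8
  seg 1: a=-3 b=-23/4 c=27/8 d=-3/8
S(5/2) = -339/64

Δ: Δ0=-8, Δ1=1
row 1: diag=8, rhs=54; c'=3/8, d'=27/4
back: M1=27/4
M: M0=0, M1=27/4, M2=0
seg 0: a=5, c=M0/2=0, d=(M1−M0)/(6·1)=9/8, b=Δ0−h0·(2M0+M1)/6=-73/8
seg 1: a=-3, c=M1/2=27/8, d=(M2−M1)/(6·3)=-3/8, b=Δ1−h1·(2M1+M2)/6=-23/4
t_q=5/2 → seg 1, τ=3/2; S=-3+-23/4·τ+27/8·τ²+-3/8·τ³=-339/64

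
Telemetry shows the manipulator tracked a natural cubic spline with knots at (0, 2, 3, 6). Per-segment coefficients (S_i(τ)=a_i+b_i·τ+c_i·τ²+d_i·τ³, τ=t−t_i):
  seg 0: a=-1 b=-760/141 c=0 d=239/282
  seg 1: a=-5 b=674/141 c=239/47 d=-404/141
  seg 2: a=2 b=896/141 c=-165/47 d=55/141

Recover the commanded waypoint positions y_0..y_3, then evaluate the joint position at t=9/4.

y_0=-1 y_1=-5 y_2=2 y_3=0
S(9/4) = -166/47

y_0 = S_0(0) = a_0 = -1
y_1 = S_1(0) = a_1 = -5
y_2 = S_2(0) = a_2 = 2
y_3 = S_2(3) = 0
t_q=9/4 is in segment 1 (τ=1/4); S_1(τ)=-166/47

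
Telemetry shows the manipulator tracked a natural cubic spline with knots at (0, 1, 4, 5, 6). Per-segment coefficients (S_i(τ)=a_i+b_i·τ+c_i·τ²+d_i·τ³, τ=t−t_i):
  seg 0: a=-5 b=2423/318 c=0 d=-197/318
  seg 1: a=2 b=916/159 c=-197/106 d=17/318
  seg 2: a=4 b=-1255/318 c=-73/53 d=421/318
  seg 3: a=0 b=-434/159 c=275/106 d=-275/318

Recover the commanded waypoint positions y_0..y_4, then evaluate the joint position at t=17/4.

y_0 = S_0(0) = a_0 = -5
y_1 = S_1(0) = a_1 = 2
y_2 = S_2(0) = a_2 = 4
y_3 = S_3(0) = a_3 = 0
y_4 = S_3(1) = -1
t_q=17/4 is in segment 2 (τ=1/4); S_2(τ)=19999/6784

y_0=-5 y_1=2 y_2=4 y_3=0 y_4=-1
S(17/4) = 19999/6784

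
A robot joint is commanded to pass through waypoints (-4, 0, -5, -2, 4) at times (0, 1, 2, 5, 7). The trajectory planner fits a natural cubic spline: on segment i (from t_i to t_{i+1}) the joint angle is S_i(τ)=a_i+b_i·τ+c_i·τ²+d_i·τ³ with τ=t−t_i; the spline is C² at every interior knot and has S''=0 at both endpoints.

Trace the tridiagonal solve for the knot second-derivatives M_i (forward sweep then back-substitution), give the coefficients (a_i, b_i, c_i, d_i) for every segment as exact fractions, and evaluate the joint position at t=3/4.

  seg 0: a=-4 b=1789/274 c=0 d=-693/274
  seg 1: a=0 b=-145/137 c=-2079/274 d=999/274
  seg 2: a=-5 b=-1451/274 c=459/137 d=-343/822
  seg 3: a=-2 b=485/137 c=-111/274 d=37/548
S(3/4) = -2983/17536

Δ: Δ0=4, Δ1=-5, Δ2=1, Δ3=3
row 1: diag=4, rhs=-54; c'=1/4, d'=-27/2
row 2: denom=8−1·1/4=31/4; d'=(36−1·-27/2)/(31/4)=198/31
row 3: denom=10−3·12/31=274/31; d'=(12−3·198/31)/(274/31)=-111/137
back: M3=-111/137
back: M2=198/31−12/31·-111/137=918/137
back: M1=-27/2−1/4·918/137=-2079/137
M: M0=0, M1=-2079/137, M2=918/137, M3=-111/137, M4=0
seg 0: a=-4, c=M0/2=0, d=(M1−M0)/(6·1)=-693/274, b=Δ0−h0·(2M0+M1)/6=1789/274
seg 1: a=0, c=M1/2=-2079/274, d=(M2−M1)/(6·1)=999/274, b=Δ1−h1·(2M1+M2)/6=-145/137
seg 2: a=-5, c=M2/2=459/137, d=(M3−M2)/(6·3)=-343/822, b=Δ2−h2·(2M2+M3)/6=-1451/274
seg 3: a=-2, c=M3/2=-111/274, d=(M4−M3)/(6·2)=37/548, b=Δ3−h3·(2M3+M4)/6=485/137
t_q=3/4 → seg 0, τ=3/4; S=-4+1789/274·τ+0·τ²+-693/274·τ³=-2983/17536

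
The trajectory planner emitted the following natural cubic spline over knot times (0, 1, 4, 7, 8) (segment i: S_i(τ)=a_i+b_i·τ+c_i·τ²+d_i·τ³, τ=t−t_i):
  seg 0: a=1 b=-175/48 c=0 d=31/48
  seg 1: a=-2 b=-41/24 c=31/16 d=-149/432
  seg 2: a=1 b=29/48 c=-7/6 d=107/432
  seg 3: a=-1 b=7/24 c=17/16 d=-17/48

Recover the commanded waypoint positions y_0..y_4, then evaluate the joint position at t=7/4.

y_0 = S_0(0) = a_0 = 1
y_1 = S_1(0) = a_1 = -2
y_2 = S_2(0) = a_2 = 1
y_3 = S_3(0) = a_3 = -1
y_4 = S_3(1) = 0
t_q=7/4 is in segment 1 (τ=3/4); S_1(τ)=-2393/1024

y_0=1 y_1=-2 y_2=1 y_3=-1 y_4=0
S(7/4) = -2393/1024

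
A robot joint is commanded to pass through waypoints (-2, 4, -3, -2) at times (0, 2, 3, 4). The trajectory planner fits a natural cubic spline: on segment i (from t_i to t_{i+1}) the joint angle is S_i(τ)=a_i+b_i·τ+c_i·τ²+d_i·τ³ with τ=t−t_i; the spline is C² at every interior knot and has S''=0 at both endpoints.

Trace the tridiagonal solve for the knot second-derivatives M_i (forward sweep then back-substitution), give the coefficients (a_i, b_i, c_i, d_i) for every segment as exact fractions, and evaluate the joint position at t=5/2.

Δ: Δ0=3, Δ1=-7, Δ2=1
row 1: diag=6, rhs=-60; c'=1/6, d'=-10
row 2: denom=4−1·1/6=23/6; d'=(48−1·-10)/(23/6)=348/23
back: M2=348/23
back: M1=-10−1/6·348/23=-288/23
M: M0=0, M1=-288/23, M2=348/23, M3=0
seg 0: a=-2, c=M0/2=0, d=(M1−M0)/(6·2)=-24/23, b=Δ0−h0·(2M0+M1)/6=165/23
seg 1: a=4, c=M1/2=-144/23, d=(M2−M1)/(6·1)=106/23, b=Δ1−h1·(2M1+M2)/6=-123/23
seg 2: a=-3, c=M2/2=174/23, d=(M3−M2)/(6·1)=-58/23, b=Δ2−h2·(2M2+M3)/6=-93/23
t_q=5/2 → seg 1, τ=1/2; S=4+-123/23·τ+-144/23·τ²+106/23·τ³=31/92

  seg 0: a=-2 b=165/23 c=0 d=-24/23
  seg 1: a=4 b=-123/23 c=-144/23 d=106/23
  seg 2: a=-3 b=-93/23 c=174/23 d=-58/23
S(5/2) = 31/92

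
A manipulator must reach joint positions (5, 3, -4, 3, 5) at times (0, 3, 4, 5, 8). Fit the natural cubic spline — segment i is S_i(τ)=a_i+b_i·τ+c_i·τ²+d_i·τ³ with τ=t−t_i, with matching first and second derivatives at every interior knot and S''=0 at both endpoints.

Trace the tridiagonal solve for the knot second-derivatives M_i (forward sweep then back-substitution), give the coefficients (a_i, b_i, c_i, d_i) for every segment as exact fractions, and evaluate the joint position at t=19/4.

Δ: Δ0=-2/3, Δ1=-7, Δ2=7, Δ3=2/3
row 1: diag=8, rhs=-38; c'=1/8, d'=-19/4
row 2: denom=4−1·1/8=31/8; d'=(84−1·-19/4)/(31/8)=710/31
row 3: denom=8−1·8/31=240/31; d'=(-38−1·710/31)/(240/31)=-118/15
back: M3=-118/15
back: M2=710/31−8/31·-118/15=374/15
back: M1=-19/4−1/8·374/15=-118/15
M: M0=0, M1=-118/15, M2=374/15, M3=-118/15, M4=0
seg 0: a=5, c=M0/2=0, d=(M1−M0)/(6·3)=-59/135, b=Δ0−h0·(2M0+M1)/6=49/15
seg 1: a=3, c=M1/2=-59/15, d=(M2−M1)/(6·1)=82/15, b=Δ1−h1·(2M1+M2)/6=-128/15
seg 2: a=-4, c=M2/2=187/15, d=(M3−M2)/(6·1)=-82/15, b=Δ2−h2·(2M2+M3)/6=0
seg 3: a=3, c=M3/2=-59/15, d=(M4−M3)/(6·3)=59/135, b=Δ3−h3·(2M3+M4)/6=128/15
t_q=19/4 → seg 2, τ=3/4; S=-4+0·τ+187/15·τ²+-82/15·τ³=113/160

  seg 0: a=5 b=49/15 c=0 d=-59/135
  seg 1: a=3 b=-128/15 c=-59/15 d=82/15
  seg 2: a=-4 b=0 c=187/15 d=-82/15
  seg 3: a=3 b=128/15 c=-59/15 d=59/135
S(19/4) = 113/160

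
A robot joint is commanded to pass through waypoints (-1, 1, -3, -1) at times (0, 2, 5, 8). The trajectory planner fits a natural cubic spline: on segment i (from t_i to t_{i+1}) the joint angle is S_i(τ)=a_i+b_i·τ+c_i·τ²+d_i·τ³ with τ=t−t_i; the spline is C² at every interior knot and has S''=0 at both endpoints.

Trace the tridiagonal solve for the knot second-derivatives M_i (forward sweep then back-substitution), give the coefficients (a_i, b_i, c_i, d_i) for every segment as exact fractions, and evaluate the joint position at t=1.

  seg 0: a=-1 b=179/111 c=0 d=-17/111
  seg 1: a=1 b=-25/111 c=-34/37 d=61/333
  seg 2: a=-3 b=-88/111 c=27/37 d=-3/37
S(1) = 17/37

Δ: Δ0=1, Δ1=-4/3, Δ2=2/3
row 1: diag=10, rhs=-14; c'=3/10, d'=-7/5
row 2: denom=12−3·3/10=111/10; d'=(12−3·-7/5)/(111/10)=54/37
back: M2=54/37
back: M1=-7/5−3/10·54/37=-68/37
M: M0=0, M1=-68/37, M2=54/37, M3=0
seg 0: a=-1, c=M0/2=0, d=(M1−M0)/(6·2)=-17/111, b=Δ0−h0·(2M0+M1)/6=179/111
seg 1: a=1, c=M1/2=-34/37, d=(M2−M1)/(6·3)=61/333, b=Δ1−h1·(2M1+M2)/6=-25/111
seg 2: a=-3, c=M2/2=27/37, d=(M3−M2)/(6·3)=-3/37, b=Δ2−h2·(2M2+M3)/6=-88/111
t_q=1 → seg 0, τ=1; S=-1+179/111·τ+0·τ²+-17/111·τ³=17/37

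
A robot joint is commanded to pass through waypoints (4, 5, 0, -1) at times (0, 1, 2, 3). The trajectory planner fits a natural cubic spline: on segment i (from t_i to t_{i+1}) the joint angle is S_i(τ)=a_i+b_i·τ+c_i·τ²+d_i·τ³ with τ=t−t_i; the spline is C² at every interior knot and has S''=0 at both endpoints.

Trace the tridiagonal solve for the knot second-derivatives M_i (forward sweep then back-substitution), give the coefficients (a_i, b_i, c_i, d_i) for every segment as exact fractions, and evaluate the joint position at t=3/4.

  seg 0: a=4 b=43/15 c=0 d=-28/15
  seg 1: a=5 b=-41/15 c=-28/5 d=10/3
  seg 2: a=0 b=-59/15 c=22/5 d=-22/15
S(3/4) = 429/80

Δ: Δ0=1, Δ1=-5, Δ2=-1
row 1: diag=4, rhs=-36; c'=1/4, d'=-9
row 2: denom=4−1·1/4=15/4; d'=(24−1·-9)/(15/4)=44/5
back: M2=44/5
back: M1=-9−1/4·44/5=-56/5
M: M0=0, M1=-56/5, M2=44/5, M3=0
seg 0: a=4, c=M0/2=0, d=(M1−M0)/(6·1)=-28/15, b=Δ0−h0·(2M0+M1)/6=43/15
seg 1: a=5, c=M1/2=-28/5, d=(M2−M1)/(6·1)=10/3, b=Δ1−h1·(2M1+M2)/6=-41/15
seg 2: a=0, c=M2/2=22/5, d=(M3−M2)/(6·1)=-22/15, b=Δ2−h2·(2M2+M3)/6=-59/15
t_q=3/4 → seg 0, τ=3/4; S=4+43/15·τ+0·τ²+-28/15·τ³=429/80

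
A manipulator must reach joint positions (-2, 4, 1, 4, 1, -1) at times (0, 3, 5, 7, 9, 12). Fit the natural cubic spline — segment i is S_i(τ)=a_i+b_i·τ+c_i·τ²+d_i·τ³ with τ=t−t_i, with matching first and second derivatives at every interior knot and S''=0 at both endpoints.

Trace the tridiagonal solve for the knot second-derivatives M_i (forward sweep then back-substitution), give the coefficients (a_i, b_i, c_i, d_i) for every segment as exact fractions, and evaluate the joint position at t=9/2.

Δ: Δ0=2, Δ1=-3/2, Δ2=3/2, Δ3=-3/2, Δ4=-2/3
row 1: diag=10, rhs=-21; c'=1/5, d'=-21/10
row 2: denom=8−2·1/5=38/5; d'=(18−2·-21/10)/(38/5)=111/38
row 3: denom=8−2·5/19=142/19; d'=(-18−2·111/38)/(142/19)=-453/142
row 4: denom=10−2·19/71=672/71; d'=(5−2·-453/142)/(672/71)=101/84
back: M4=101/84
back: M3=-453/142−19/71·101/84=-295/84
back: M2=111/38−5/19·-295/84=323/84
back: M1=-21/10−1/5·323/84=-241/84
M: M0=0, M1=-241/84, M2=323/84, M3=-295/84, M4=101/84, M5=0
seg 0: a=-2, c=M0/2=0, d=(M1−M0)/(6·3)=-241/1512, b=Δ0−h0·(2M0+M1)/6=577/168
seg 1: a=4, c=M1/2=-241/168, d=(M2−M1)/(6·2)=47/84, b=Δ1−h1·(2M1+M2)/6=-73/84
seg 2: a=1, c=M2/2=323/168, d=(M3−M2)/(6·2)=-103/168, b=Δ2−h2·(2M2+M3)/6=3/28
seg 3: a=4, c=M3/2=-295/168, d=(M4−M3)/(6·2)=11/28, b=Δ3−h3·(2M3+M4)/6=37/84
seg 4: a=1, c=M4/2=101/168, d=(M5−M4)/(6·3)=-101/1512, b=Δ4−h4·(2M4+M5)/6=-157/84
t_q=9/2 → seg 1, τ=3/2; S=4+-73/84·τ+-241/168·τ²+47/84·τ³=19/14

  seg 0: a=-2 b=577/168 c=0 d=-241/1512
  seg 1: a=4 b=-73/84 c=-241/168 d=47/84
  seg 2: a=1 b=3/28 c=323/168 d=-103/168
  seg 3: a=4 b=37/84 c=-295/168 d=11/28
  seg 4: a=1 b=-157/84 c=101/168 d=-101/1512
S(9/2) = 19/14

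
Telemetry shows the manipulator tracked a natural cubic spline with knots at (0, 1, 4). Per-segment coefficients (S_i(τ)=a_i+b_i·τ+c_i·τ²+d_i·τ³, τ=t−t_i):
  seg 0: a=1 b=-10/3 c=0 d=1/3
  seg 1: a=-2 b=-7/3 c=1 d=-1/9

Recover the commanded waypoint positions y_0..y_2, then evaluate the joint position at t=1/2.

y_0 = S_0(0) = a_0 = 1
y_1 = S_1(0) = a_1 = -2
y_2 = S_1(3) = -3
t_q=1/2 is in segment 0 (τ=1/2); S_0(τ)=-5/8

y_0=1 y_1=-2 y_2=-3
S(1/2) = -5/8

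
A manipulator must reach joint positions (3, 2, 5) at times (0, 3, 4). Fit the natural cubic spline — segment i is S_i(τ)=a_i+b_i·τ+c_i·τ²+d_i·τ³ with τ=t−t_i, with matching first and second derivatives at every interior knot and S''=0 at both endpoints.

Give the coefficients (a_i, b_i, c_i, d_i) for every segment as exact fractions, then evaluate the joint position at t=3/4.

Δ: Δ0=-1/3, Δ1=3
row 1: diag=8, rhs=20; c'=1/8, d'=5/2
back: M1=5/2
M: M0=0, M1=5/2, M2=0
seg 0: a=3, c=M0/2=0, d=(M1−M0)/(6·3)=5/36, b=Δ0−h0·(2M0+M1)/6=-19/12
seg 1: a=2, c=M1/2=5/4, d=(M2−M1)/(6·1)=-5/12, b=Δ1−h1·(2M1+M2)/6=13/6
t_q=3/4 → seg 0, τ=3/4; S=3+-19/12·τ+0·τ²+5/36·τ³=479/256

  seg 0: a=3 b=-19/12 c=0 d=5/36
  seg 1: a=2 b=13/6 c=5/4 d=-5/12
S(3/4) = 479/256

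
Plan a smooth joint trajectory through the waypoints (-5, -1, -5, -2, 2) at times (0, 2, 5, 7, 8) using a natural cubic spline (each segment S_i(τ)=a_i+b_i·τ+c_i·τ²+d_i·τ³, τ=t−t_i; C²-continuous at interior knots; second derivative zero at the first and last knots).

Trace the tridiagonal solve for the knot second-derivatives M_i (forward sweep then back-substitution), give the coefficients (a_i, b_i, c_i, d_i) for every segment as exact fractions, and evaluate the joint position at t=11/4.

Δ: Δ0=2, Δ1=-4/3, Δ2=3/2, Δ3=4
row 1: diag=10, rhs=-20; c'=3/10, d'=-2
row 2: denom=10−3·3/10=91/10; d'=(17−3·-2)/(91/10)=230/91
row 3: denom=6−2·20/91=506/91; d'=(15−2·230/91)/(506/91)=905/506
back: M3=905/506
back: M2=230/91−20/91·905/506=540/253
back: M1=-2−3/10·540/253=-668/253
M: M0=0, M1=-668/253, M2=540/253, M3=905/506, M4=0
seg 0: a=-5, c=M0/2=0, d=(M1−M0)/(6·2)=-167/759, b=Δ0−h0·(2M0+M1)/6=2186/759
seg 1: a=-1, c=M1/2=-334/253, d=(M2−M1)/(6·3)=604/2277, b=Δ1−h1·(2M1+M2)/6=182/759
seg 2: a=-5, c=M2/2=270/253, d=(M3−M2)/(6·2)=-175/6072, b=Δ2−h2·(2M2+M3)/6=-394/759
seg 3: a=-2, c=M3/2=905/1012, d=(M4−M3)/(6·1)=-905/3036, b=Δ3−h3·(2M3+M4)/6=5167/1518
t_q=11/4 → seg 1, τ=3/4; S=-1+182/759·τ+-334/253·τ²+604/2277·τ³=-5873/4048

  seg 0: a=-5 b=2186/759 c=0 d=-167/759
  seg 1: a=-1 b=182/759 c=-334/253 d=604/2277
  seg 2: a=-5 b=-394/759 c=270/253 d=-175/6072
  seg 3: a=-2 b=5167/1518 c=905/1012 d=-905/3036
S(11/4) = -5873/4048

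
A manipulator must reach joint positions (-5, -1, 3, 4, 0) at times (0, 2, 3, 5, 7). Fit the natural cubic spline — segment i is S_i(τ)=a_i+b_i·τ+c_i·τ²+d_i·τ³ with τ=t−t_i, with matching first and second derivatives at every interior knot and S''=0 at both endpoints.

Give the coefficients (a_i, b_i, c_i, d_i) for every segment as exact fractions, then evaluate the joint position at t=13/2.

Δ: Δ0=2, Δ1=4, Δ2=1/2, Δ3=-2
row 1: diag=6, rhs=12; c'=1/6, d'=2
row 2: denom=6−1·1/6=35/6; d'=(-21−1·2)/(35/6)=-138/35
row 3: denom=8−2·12/35=256/35; d'=(-15−2·-138/35)/(256/35)=-249/256
back: M3=-249/256
back: M2=-138/35−12/35·-249/256=-231/64
back: M1=2−1/6·-231/64=333/128
M: M0=0, M1=333/128, M2=-231/64, M3=-249/256, M4=0
seg 0: a=-5, c=M0/2=0, d=(M1−M0)/(6·2)=111/512, b=Δ0−h0·(2M0+M1)/6=145/128
seg 1: a=-1, c=M1/2=333/256, d=(M2−M1)/(6·1)=-265/256, b=Δ1−h1·(2M1+M2)/6=239/64
seg 2: a=3, c=M2/2=-231/128, d=(M3−M2)/(6·2)=225/1024, b=Δ2−h2·(2M2+M3)/6=827/256
seg 3: a=4, c=M3/2=-249/512, d=(M4−M3)/(6·2)=83/1024, b=Δ3−h3·(2M3+M4)/6=-173/128
t_q=13/2 → seg 3, τ=3/2; S=4+-173/128·τ+-249/512·τ²+83/1024·τ³=9437/8192

  seg 0: a=-5 b=145/128 c=0 d=111/512
  seg 1: a=-1 b=239/64 c=333/256 d=-265/256
  seg 2: a=3 b=827/256 c=-231/128 d=225/1024
  seg 3: a=4 b=-173/128 c=-249/512 d=83/1024
S(13/2) = 9437/8192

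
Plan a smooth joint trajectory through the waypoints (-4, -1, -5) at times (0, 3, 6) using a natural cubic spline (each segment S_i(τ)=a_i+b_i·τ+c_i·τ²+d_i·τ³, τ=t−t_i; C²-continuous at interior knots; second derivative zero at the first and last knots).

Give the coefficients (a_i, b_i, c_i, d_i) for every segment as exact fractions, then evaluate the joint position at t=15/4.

  seg 0: a=-4 b=19/12 c=0 d=-7/108
  seg 1: a=-1 b=-1/6 c=-7/12 d=7/108
S(15/4) = -365/256

Δ: Δ0=1, Δ1=-4/3
row 1: diag=12, rhs=-14; c'=1/4, d'=-7/6
back: M1=-7/6
M: M0=0, M1=-7/6, M2=0
seg 0: a=-4, c=M0/2=0, d=(M1−M0)/(6·3)=-7/108, b=Δ0−h0·(2M0+M1)/6=19/12
seg 1: a=-1, c=M1/2=-7/12, d=(M2−M1)/(6·3)=7/108, b=Δ1−h1·(2M1+M2)/6=-1/6
t_q=15/4 → seg 1, τ=3/4; S=-1+-1/6·τ+-7/12·τ²+7/108·τ³=-365/256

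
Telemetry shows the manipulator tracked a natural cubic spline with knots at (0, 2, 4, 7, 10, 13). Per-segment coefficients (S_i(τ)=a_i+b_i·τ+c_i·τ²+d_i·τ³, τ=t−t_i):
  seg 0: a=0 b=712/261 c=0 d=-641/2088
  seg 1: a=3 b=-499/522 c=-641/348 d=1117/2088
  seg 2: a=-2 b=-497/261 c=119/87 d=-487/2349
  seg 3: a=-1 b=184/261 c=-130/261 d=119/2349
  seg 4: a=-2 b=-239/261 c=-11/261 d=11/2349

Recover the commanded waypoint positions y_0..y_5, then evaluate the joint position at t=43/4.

y_0 = S_0(0) = a_0 = 0
y_1 = S_1(0) = a_1 = 3
y_2 = S_2(0) = a_2 = -2
y_3 = S_3(0) = a_3 = -1
y_4 = S_4(0) = a_4 = -2
y_5 = S_4(3) = -5
t_q=43/4 is in segment 4 (τ=3/4); S_4(τ)=-5027/1856

y_0=0 y_1=3 y_2=-2 y_3=-1 y_4=-2 y_5=-5
S(43/4) = -5027/1856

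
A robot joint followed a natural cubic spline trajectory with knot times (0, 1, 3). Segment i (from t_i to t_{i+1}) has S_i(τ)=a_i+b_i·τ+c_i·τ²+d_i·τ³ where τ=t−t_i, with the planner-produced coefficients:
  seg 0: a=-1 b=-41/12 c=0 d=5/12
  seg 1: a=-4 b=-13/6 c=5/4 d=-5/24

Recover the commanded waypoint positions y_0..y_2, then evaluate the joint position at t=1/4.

y_0=-1 y_1=-4 y_2=-5
S(1/4) = -473/256

y_0 = S_0(0) = a_0 = -1
y_1 = S_1(0) = a_1 = -4
y_2 = S_1(2) = -5
t_q=1/4 is in segment 0 (τ=1/4); S_0(τ)=-473/256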